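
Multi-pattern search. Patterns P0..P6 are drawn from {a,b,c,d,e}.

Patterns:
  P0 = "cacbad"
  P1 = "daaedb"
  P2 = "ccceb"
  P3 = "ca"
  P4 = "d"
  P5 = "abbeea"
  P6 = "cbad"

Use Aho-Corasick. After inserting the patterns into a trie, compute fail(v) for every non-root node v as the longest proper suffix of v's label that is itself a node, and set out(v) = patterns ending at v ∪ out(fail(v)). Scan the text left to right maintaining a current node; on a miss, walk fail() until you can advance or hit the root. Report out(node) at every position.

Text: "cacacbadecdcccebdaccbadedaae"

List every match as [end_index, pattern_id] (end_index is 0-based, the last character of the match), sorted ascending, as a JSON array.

Construct AC machine:
Trie (insert patterns):
  0='ε' goto a→17 c→1 d→7
  1='c' goto a→2 b→23 c→13
  2='ca' goto c→3  [P3 ends]
  3='cac' goto b→4
  4='cacb' goto a→5
  5='cacba' goto d→6
  6='cacbad' goto ·  [P0 ends]
  7='d' goto a→8  [P4 ends]
  8='da' goto a→9
  9='daa' goto e→10
  10='daae' goto d→11
  11='daaed' goto b→12
  12='daaedb' goto ·  [P1 ends]
  13='cc' goto c→14
  14='ccc' goto e→15
  15='ccce' goto b→16
  16='ccceb' goto ·  [P2 ends]
  17='a' goto b→18
  18='ab' goto b→19
  19='abb' goto e→20
  20='abbe' goto e→21
  21='abbee' goto a→22
  22='abbeea' goto ·  [P5 ends]
  23='cb' goto a→24
  24='cba' goto d→25
  25='cbad' goto ·  [P6 ends]

Failure links (BFS by depth):
  fail(1) 'c': from fail(0)=0 chase 'c': 0 ⇒ 0;  out=∅∪out(0)=∅
  fail(7) 'd': from fail(0)=0 chase 'd': 0 ⇒ 0;  out={4}∪out(0)={4}
  fail(17) 'a': from fail(0)=0 chase 'a': 0 ⇒ 0;  out=∅∪out(0)=∅
  fail(2) 'ca': from fail(1)=0 chase 'a': 0 ⇒ 17;  out={3}∪out(17)={3}
  fail(8) 'da': from fail(7)=0 chase 'a': 0 ⇒ 17;  out=∅∪out(17)=∅
  fail(13) 'cc': from fail(1)=0 chase 'c': 0 ⇒ 1;  out=∅∪out(1)=∅
  fail(18) 'ab': from fail(17)=0 chase 'b': 0 ⇒ 0;  out=∅∪out(0)=∅
  fail(23) 'cb': from fail(1)=0 chase 'b': 0 ⇒ 0;  out=∅∪out(0)=∅
  fail(3) 'cac': from fail(2)=17 chase 'c': 17→0 ⇒ 1;  out=∅∪out(1)=∅
  fail(9) 'daa': from fail(8)=17 chase 'a': 17→0 ⇒ 17;  out=∅∪out(17)=∅
  fail(14) 'ccc': from fail(13)=1 chase 'c': 1 ⇒ 13;  out=∅∪out(13)=∅
  fail(19) 'abb': from fail(18)=0 chase 'b': 0 ⇒ 0;  out=∅∪out(0)=∅
  fail(24) 'cba': from fail(23)=0 chase 'a': 0 ⇒ 17;  out=∅∪out(17)=∅
  fail(4) 'cacb': from fail(3)=1 chase 'b': 1 ⇒ 23;  out=∅∪out(23)=∅
  fail(10) 'daae': from fail(9)=17 chase 'e': 17→0 ⇒ 0;  out=∅∪out(0)=∅
  fail(15) 'ccce': from fail(14)=13 chase 'e': 13→1→0 ⇒ 0;  out=∅∪out(0)=∅
  fail(20) 'abbe': from fail(19)=0 chase 'e': 0 ⇒ 0;  out=∅∪out(0)=∅
  fail(25) 'cbad': from fail(24)=17 chase 'd': 17→0 ⇒ 7;  out={6}∪out(7)={4,6}
  fail(5) 'cacba': from fail(4)=23 chase 'a': 23 ⇒ 24;  out=∅∪out(24)=∅
  fail(11) 'daaed': from fail(10)=0 chase 'd': 0 ⇒ 7;  out=∅∪out(7)={4}
  fail(16) 'ccceb': from fail(15)=0 chase 'b': 0 ⇒ 0;  out={2}∪out(0)={2}
  fail(21) 'abbee': from fail(20)=0 chase 'e': 0 ⇒ 0;  out=∅∪out(0)=∅
  fail(6) 'cacbad': from fail(5)=24 chase 'd': 24 ⇒ 25;  out={0}∪out(25)={0,4,6}
  fail(12) 'daaedb': from fail(11)=7 chase 'b': 7→0 ⇒ 0;  out={1}∪out(0)={1}
  fail(22) 'abbeea': from fail(21)=0 chase 'a': 0 ⇒ 17;  out={5}∪out(17)={5}

Scan:
[0] read 'c'  n0⇒n1
[1] read 'a'  n1⇒n2  ** P3@[0:1]
[2] read 'c'  n2⇒n3
[3] read 'a'  n3⇒n2 (via fail)  ** P3@[2:3]
[4] read 'c'  n2⇒n3
[5] read 'b'  n3⇒n4
[6] read 'a'  n4⇒n5
[7] read 'd'  n5⇒n6  ** P0@[2:7],P4@[7:7],P6@[4:7]
[8] read 'e'  n6⇒n0 (via fail)
[9] read 'c'  n0⇒n1
[10] read 'd'  n1⇒n7 (via fail)  ** P4@[10:10]
[11] read 'c'  n7⇒n1 (via fail)
[12] read 'c'  n1⇒n13
[13] read 'c'  n13⇒n14
[14] read 'e'  n14⇒n15
[15] read 'b'  n15⇒n16  ** P2@[11:15]
[16] read 'd'  n16⇒n7 (via fail)  ** P4@[16:16]
[17] read 'a'  n7⇒n8
[18] read 'c'  n8⇒n1 (via fail)
[19] read 'c'  n1⇒n13
[20] read 'b'  n13⇒n23 (via fail)
[21] read 'a'  n23⇒n24
[22] read 'd'  n24⇒n25  ** P4@[22:22],P6@[19:22]
[23] read 'e'  n25⇒n0 (via fail)
[24] read 'd'  n0⇒n7  ** P4@[24:24]
[25] read 'a'  n7⇒n8
[26] read 'a'  n8⇒n9
[27] read 'e'  n9⇒n10

Matches: [[1,3],[3,3],[7,0],[7,4],[7,6],[10,4],[15,2],[16,4],[22,4],[22,6],[24,4]]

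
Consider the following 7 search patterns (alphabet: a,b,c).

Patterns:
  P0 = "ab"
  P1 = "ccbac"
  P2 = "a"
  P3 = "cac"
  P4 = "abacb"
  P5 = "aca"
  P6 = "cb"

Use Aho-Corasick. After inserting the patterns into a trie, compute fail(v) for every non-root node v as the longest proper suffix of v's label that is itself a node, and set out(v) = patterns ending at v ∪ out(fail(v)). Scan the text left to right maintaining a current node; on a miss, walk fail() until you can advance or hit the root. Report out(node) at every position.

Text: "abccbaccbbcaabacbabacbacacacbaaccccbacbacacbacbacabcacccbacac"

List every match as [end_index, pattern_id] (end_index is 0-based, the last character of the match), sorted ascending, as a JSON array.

Build:
Trie nodes:
  0='ε' goto a→1 c→3
  1='a' goto b→2 c→13  ←P2
  2='ab' goto a→10  ←P0
  3='c' goto a→8 b→15 c→4
  4='cc' goto b→5
  5='ccb' goto a→6
  6='ccba' goto c→7
  7='ccbac' goto ·  ←P1
  8='ca' goto c→9
  9='cac' goto ·  ←P3
  10='aba' goto c→11
  11='abac' goto b→12
  12='abacb' goto ·  ←P4
  13='ac' goto a→14
  14='aca' goto ·  ←P5
  15='cb' goto ·  ←P6

BFS fail/out derivation:
  n1('a'): parent n0 fail=0; on 'a' 0 → fail=0;  out {2}∪∅={2}
  n3('c'): parent n0 fail=0; on 'c' 0 → fail=0;  out ∅∪∅=∅
  n2('ab'): parent n1 fail=0; on 'b' 0 → fail=0;  out {0}∪∅={0}
  n4('cc'): parent n3 fail=0; on 'c' 0 → fail=3;  out ∅∪∅=∅
  n8('ca'): parent n3 fail=0; on 'a' 0 → fail=1;  out ∅∪{2}={2}
  n13('ac'): parent n1 fail=0; on 'c' 0 → fail=3;  out ∅∪∅=∅
  n15('cb'): parent n3 fail=0; on 'b' 0 → fail=0;  out {6}∪∅={6}
  n5('ccb'): parent n4 fail=3; on 'b' 3 → fail=15;  out ∅∪{6}={6}
  n9('cac'): parent n8 fail=1; on 'c' 1 → fail=13;  out {3}∪∅={3}
  n10('aba'): parent n2 fail=0; on 'a' 0 → fail=1;  out ∅∪{2}={2}
  n14('aca'): parent n13 fail=3; on 'a' 3 → fail=8;  out {5}∪{2}={2,5}
  n6('ccba'): parent n5 fail=15; on 'a' 15→0 → fail=1;  out ∅∪{2}={2}
  n11('abac'): parent n10 fail=1; on 'c' 1 → fail=13;  out ∅∪∅=∅
  n7('ccbac'): parent n6 fail=1; on 'c' 1 → fail=13;  out {1}∪∅={1}
  n12('abacb'): parent n11 fail=13; on 'b' 13→3 → fail=15;  out {4}∪{6}={4,6}

Text stream:
pos 0 'a': at 1  ** P2@[0:0]
pos 1 'b': at 2  ** P0@[0:1]
pos 2 'c': at 3 ·f
pos 3 'c': at 4
pos 4 'b': at 5  ** P6@[3:4]
pos 5 'a': at 6  ** P2@[5:5]
pos 6 'c': at 7  ** P1@[2:6]
pos 7 'c': at 4 ·f
pos 8 'b': at 5  ** P6@[7:8]
pos 9 'b': at 0 ·f
pos 10 'c': at 3
pos 11 'a': at 8  ** P2@[11:11]
pos 12 'a': at 1 ·f  ** P2@[12:12]
pos 13 'b': at 2  ** P0@[12:13]
pos 14 'a': at 10  ** P2@[14:14]
pos 15 'c': at 11
pos 16 'b': at 12  ** P4@[12:16],P6@[15:16]
pos 17 'a': at 1 ·f  ** P2@[17:17]
pos 18 'b': at 2  ** P0@[17:18]
pos 19 'a': at 10  ** P2@[19:19]
pos 20 'c': at 11
pos 21 'b': at 12  ** P4@[17:21],P6@[20:21]
pos 22 'a': at 1 ·f  ** P2@[22:22]
pos 23 'c': at 13
pos 24 'a': at 14  ** P2@[24:24],P5@[22:24]
pos 25 'c': at 9 ·f  ** P3@[23:25]
pos 26 'a': at 14 ·f  ** P2@[26:26],P5@[24:26]
pos 27 'c': at 9 ·f  ** P3@[25:27]
pos 28 'b': at 15 ·f  ** P6@[27:28]
pos 29 'a': at 1 ·f  ** P2@[29:29]
pos 30 'a': at 1 ·f  ** P2@[30:30]
pos 31 'c': at 13
pos 32 'c': at 4 ·f
pos 33 'c': at 4 ·f
pos 34 'c': at 4 ·f
pos 35 'b': at 5  ** P6@[34:35]
pos 36 'a': at 6  ** P2@[36:36]
pos 37 'c': at 7  ** P1@[33:37]
pos 38 'b': at 15 ·f  ** P6@[37:38]
pos 39 'a': at 1 ·f  ** P2@[39:39]
pos 40 'c': at 13
pos 41 'a': at 14  ** P2@[41:41],P5@[39:41]
pos 42 'c': at 9 ·f  ** P3@[40:42]
pos 43 'b': at 15 ·f  ** P6@[42:43]
pos 44 'a': at 1 ·f  ** P2@[44:44]
pos 45 'c': at 13
pos 46 'b': at 15 ·f  ** P6@[45:46]
pos 47 'a': at 1 ·f  ** P2@[47:47]
pos 48 'c': at 13
pos 49 'a': at 14  ** P2@[49:49],P5@[47:49]
pos 50 'b': at 2 ·f  ** P0@[49:50]
pos 51 'c': at 3 ·f
pos 52 'a': at 8  ** P2@[52:52]
pos 53 'c': at 9  ** P3@[51:53]
pos 54 'c': at 4 ·f
pos 55 'c': at 4 ·f
pos 56 'b': at 5  ** P6@[55:56]
pos 57 'a': at 6  ** P2@[57:57]
pos 58 'c': at 7  ** P1@[54:58]
pos 59 'a': at 14 ·f  ** P2@[59:59],P5@[57:59]
pos 60 'c': at 9 ·f  ** P3@[58:60]

Result: [[0,2],[1,0],[4,6],[5,2],[6,1],[8,6],[11,2],[12,2],[13,0],[14,2],[16,4],[16,6],[17,2],[18,0],[19,2],[21,4],[21,6],[22,2],[24,2],[24,5],[25,3],[26,2],[26,5],[27,3],[28,6],[29,2],[30,2],[35,6],[36,2],[37,1],[38,6],[39,2],[41,2],[41,5],[42,3],[43,6],[44,2],[46,6],[47,2],[49,2],[49,5],[50,0],[52,2],[53,3],[56,6],[57,2],[58,1],[59,2],[59,5],[60,3]]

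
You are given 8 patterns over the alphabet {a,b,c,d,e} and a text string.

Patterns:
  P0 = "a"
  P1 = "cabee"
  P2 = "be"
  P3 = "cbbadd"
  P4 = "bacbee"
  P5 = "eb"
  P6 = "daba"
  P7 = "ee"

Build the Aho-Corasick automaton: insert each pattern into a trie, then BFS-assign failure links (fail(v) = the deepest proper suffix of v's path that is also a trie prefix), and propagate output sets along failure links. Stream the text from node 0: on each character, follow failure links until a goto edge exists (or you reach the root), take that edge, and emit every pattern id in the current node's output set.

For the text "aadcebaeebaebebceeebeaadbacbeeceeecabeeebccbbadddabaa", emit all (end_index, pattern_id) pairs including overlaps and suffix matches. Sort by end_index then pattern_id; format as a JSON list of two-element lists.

Construct AC machine:
Trie (insert patterns):
  n0 'ε': a→1 b→7 c→2 d→21 e→19
  n1 'a': ·  ←P0
  n2 'c': a→3 b→9
  n3 'ca': b→4
  n4 'cab': e→5
  n5 'cabe': e→6
  n6 'cabee': ·  ←P1
  n7 'b': a→14 e→8
  n8 'be': ·  ←P2
  n9 'cb': b→10
  n10 'cbb': a→11
  n11 'cbba': d→12
  n12 'cbbad': d→13
  n13 'cbbadd': ·  ←P3
  n14 'ba': c→15
  n15 'bac': b→16
  n16 'bacb': e→17
  n17 'bacbe': e→18
  n18 'bacbee': ·  ←P4
  n19 'e': b→20 e→25
  n20 'eb': ·  ←P5
  n21 'd': a→22
  n22 'da': b→23
  n23 'dab': a→24
  n24 'daba': ·  ←P6
  n25 'ee': ·  ←P7

Failure links (BFS by depth):
  n1('a'): parent n0 fail=0; on 'a' 0 → fail=0;  out {0}∪∅={0}
  n2('c'): parent n0 fail=0; on 'c' 0 → fail=0;  out ∅∪∅=∅
  n7('b'): parent n0 fail=0; on 'b' 0 → fail=0;  out ∅∪∅=∅
  n19('e'): parent n0 fail=0; on 'e' 0 → fail=0;  out ∅∪∅=∅
  n21('d'): parent n0 fail=0; on 'd' 0 → fail=0;  out ∅∪∅=∅
  n3('ca'): parent n2 fail=0; on 'a' 0 → fail=1;  out ∅∪{0}={0}
  n8('be'): parent n7 fail=0; on 'e' 0 → fail=19;  out {2}∪∅={2}
  n9('cb'): parent n2 fail=0; on 'b' 0 → fail=7;  out ∅∪∅=∅
  n14('ba'): parent n7 fail=0; on 'a' 0 → fail=1;  out ∅∪{0}={0}
  n20('eb'): parent n19 fail=0; on 'b' 0 → fail=7;  out {5}∪∅={5}
  n22('da'): parent n21 fail=0; on 'a' 0 → fail=1;  out ∅∪{0}={0}
  n25('ee'): parent n19 fail=0; on 'e' 0 → fail=19;  out {7}∪∅={7}
  n4('cab'): parent n3 fail=1; on 'b' 1→0 → fail=7;  out ∅∪∅=∅
  n10('cbb'): parent n9 fail=7; on 'b' 7→0 → fail=7;  out ∅∪∅=∅
  n15('bac'): parent n14 fail=1; on 'c' 1→0 → fail=2;  out ∅∪∅=∅
  n23('dab'): parent n22 fail=1; on 'b' 1→0 → fail=7;  out ∅∪∅=∅
  n5('cabe'): parent n4 fail=7; on 'e' 7 → fail=8;  out ∅∪{2}={2}
  n11('cbba'): parent n10 fail=7; on 'a' 7 → fail=14;  out ∅∪{0}={0}
  n16('bacb'): parent n15 fail=2; on 'b' 2 → fail=9;  out ∅∪∅=∅
  n24('daba'): parent n23 fail=7; on 'a' 7 → fail=14;  out {6}∪{0}={0,6}
  n6('cabee'): parent n5 fail=8; on 'e' 8→19 → fail=25;  out {1}∪{7}={1,7}
  n12('cbbad'): parent n11 fail=14; on 'd' 14→1→0 → fail=21;  out ∅∪∅=∅
  n17('bacbe'): parent n16 fail=9; on 'e' 9→7 → fail=8;  out ∅∪{2}={2}
  n13('cbbadd'): parent n12 fail=21; on 'd' 21→0 → fail=21;  out {3}∪∅={3}
  n18('bacbee'): parent n17 fail=8; on 'e' 8→19 → fail=25;  out {4}∪{7}={4,7}

Scan:
pos 0 'a': at 1  → match P0@[0:0]
pos 1 'a': at 1 (fail-walked)  → match P0@[1:1]
pos 2 'd': at 21 (fail-walked)
pos 3 'c': at 2 (fail-walked)
pos 4 'e': at 19 (fail-walked)
pos 5 'b': at 20  → match P5@[4:5]
pos 6 'a': at 14 (fail-walked)  → match P0@[6:6]
pos 7 'e': at 19 (fail-walked)
pos 8 'e': at 25  → match P7@[7:8]
pos 9 'b': at 20 (fail-walked)  → match P5@[8:9]
pos 10 'a': at 14 (fail-walked)  → match P0@[10:10]
pos 11 'e': at 19 (fail-walked)
pos 12 'b': at 20  → match P5@[11:12]
pos 13 'e': at 8 (fail-walked)  → match P2@[12:13]
pos 14 'b': at 20 (fail-walked)  → match P5@[13:14]
pos 15 'c': at 2 (fail-walked)
pos 16 'e': at 19 (fail-walked)
pos 17 'e': at 25  → match P7@[16:17]
pos 18 'e': at 25 (fail-walked)  → match P7@[17:18]
pos 19 'b': at 20 (fail-walked)  → match P5@[18:19]
pos 20 'e': at 8 (fail-walked)  → match P2@[19:20]
pos 21 'a': at 1 (fail-walked)  → match P0@[21:21]
pos 22 'a': at 1 (fail-walked)  → match P0@[22:22]
pos 23 'd': at 21 (fail-walked)
pos 24 'b': at 7 (fail-walked)
pos 25 'a': at 14  → match P0@[25:25]
pos 26 'c': at 15
pos 27 'b': at 16
pos 28 'e': at 17  → match P2@[27:28]
pos 29 'e': at 18  → match P4@[24:29],P7@[28:29]
pos 30 'c': at 2 (fail-walked)
pos 31 'e': at 19 (fail-walked)
pos 32 'e': at 25  → match P7@[31:32]
pos 33 'e': at 25 (fail-walked)  → match P7@[32:33]
pos 34 'c': at 2 (fail-walked)
pos 35 'a': at 3  → match P0@[35:35]
pos 36 'b': at 4
pos 37 'e': at 5  → match P2@[36:37]
pos 38 'e': at 6  → match P1@[34:38],P7@[37:38]
pos 39 'e': at 25 (fail-walked)  → match P7@[38:39]
pos 40 'b': at 20 (fail-walked)  → match P5@[39:40]
pos 41 'c': at 2 (fail-walked)
pos 42 'c': at 2 (fail-walked)
pos 43 'b': at 9
pos 44 'b': at 10
pos 45 'a': at 11  → match P0@[45:45]
pos 46 'd': at 12
pos 47 'd': at 13  → match P3@[42:47]
pos 48 'd': at 21 (fail-walked)
pos 49 'a': at 22  → match P0@[49:49]
pos 50 'b': at 23
pos 51 'a': at 24  → match P0@[51:51],P6@[48:51]
pos 52 'a': at 1 (fail-walked)  → match P0@[52:52]

Result: [[0,0],[1,0],[5,5],[6,0],[8,7],[9,5],[10,0],[12,5],[13,2],[14,5],[17,7],[18,7],[19,5],[20,2],[21,0],[22,0],[25,0],[28,2],[29,4],[29,7],[32,7],[33,7],[35,0],[37,2],[38,1],[38,7],[39,7],[40,5],[45,0],[47,3],[49,0],[51,0],[51,6],[52,0]]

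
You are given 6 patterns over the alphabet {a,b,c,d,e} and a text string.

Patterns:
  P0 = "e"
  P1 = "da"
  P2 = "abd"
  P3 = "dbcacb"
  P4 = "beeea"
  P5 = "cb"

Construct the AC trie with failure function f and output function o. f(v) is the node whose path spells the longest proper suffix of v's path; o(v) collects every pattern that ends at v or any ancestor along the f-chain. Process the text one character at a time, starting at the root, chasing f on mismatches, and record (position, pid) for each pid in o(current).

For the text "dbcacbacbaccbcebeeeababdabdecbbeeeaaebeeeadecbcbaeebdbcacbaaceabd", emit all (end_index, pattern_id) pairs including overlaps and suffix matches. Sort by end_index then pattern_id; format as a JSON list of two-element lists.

Build:
Trie (insert patterns):
  n0 'ε': a→4 b→12 c→17 d→2 e→1
  n1 'e': ·  [P0 ends]
  n2 'd': a→3 b→7
  n3 'da': ·  [P1 ends]
  n4 'a': b→5
  n5 'ab': d→6
  n6 'abd': ·  [P2 ends]
  n7 'db': c→8
  n8 'dbc': a→9
  n9 'dbca': c→10
  n10 'dbcac': b→11
  n11 'dbcacb': ·  [P3 ends]
  n12 'b': e→13
  n13 'be': e→14
  n14 'bee': e→15
  n15 'beee': a→16
  n16 'beeea': ·  [P4 ends]
  n17 'c': b→18
  n18 'cb': ·  [P5 ends]

Failure links (BFS by depth):
  n1('e'): parent n0 fail=0; on 'e' 0 → fail=0;  out {0}∪∅={0}
  n2('d'): parent n0 fail=0; on 'd' 0 → fail=0;  out ∅∪∅=∅
  n4('a'): parent n0 fail=0; on 'a' 0 → fail=0;  out ∅∪∅=∅
  n12('b'): parent n0 fail=0; on 'b' 0 → fail=0;  out ∅∪∅=∅
  n17('c'): parent n0 fail=0; on 'c' 0 → fail=0;  out ∅∪∅=∅
  n3('da'): parent n2 fail=0; on 'a' 0 → fail=4;  out {1}∪∅={1}
  n5('ab'): parent n4 fail=0; on 'b' 0 → fail=12;  out ∅∪∅=∅
  n7('db'): parent n2 fail=0; on 'b' 0 → fail=12;  out ∅∪∅=∅
  n13('be'): parent n12 fail=0; on 'e' 0 → fail=1;  out ∅∪{0}={0}
  n18('cb'): parent n17 fail=0; on 'b' 0 → fail=12;  out {5}∪∅={5}
  n6('abd'): parent n5 fail=12; on 'd' 12→0 → fail=2;  out {2}∪∅={2}
  n8('dbc'): parent n7 fail=12; on 'c' 12→0 → fail=17;  out ∅∪∅=∅
  n14('bee'): parent n13 fail=1; on 'e' 1→0 → fail=1;  out ∅∪{0}={0}
  n9('dbca'): parent n8 fail=17; on 'a' 17→0 → fail=4;  out ∅∪∅=∅
  n15('beee'): parent n14 fail=1; on 'e' 1→0 → fail=1;  out ∅∪{0}={0}
  n10('dbcac'): parent n9 fail=4; on 'c' 4→0 → fail=17;  out ∅∪∅=∅
  n16('beeea'): parent n15 fail=1; on 'a' 1→0 → fail=4;  out {4}∪∅={4}
  n11('dbcacb'): parent n10 fail=17; on 'b' 17 → fail=18;  out {3}∪{5}={3,5}

Text stream:
[0] read 'd'  n0⇒n2
[1] read 'b'  n2⇒n7
[2] read 'c'  n7⇒n8
[3] read 'a'  n8⇒n9
[4] read 'c'  n9⇒n10
[5] read 'b'  n10⇒n11  → match P3@[0:5],P5@[4:5]
[6] read 'a'  n11⇒n4 (fail-walked)
[7] read 'c'  n4⇒n17 (fail-walked)
[8] read 'b'  n17⇒n18  → match P5@[7:8]
[9] read 'a'  n18⇒n4 (fail-walked)
[10] read 'c'  n4⇒n17 (fail-walked)
[11] read 'c'  n17⇒n17 (fail-walked)
[12] read 'b'  n17⇒n18  → match P5@[11:12]
[13] read 'c'  n18⇒n17 (fail-walked)
[14] read 'e'  n17⇒n1 (fail-walked)  → match P0@[14:14]
[15] read 'b'  n1⇒n12 (fail-walked)
[16] read 'e'  n12⇒n13  → match P0@[16:16]
[17] read 'e'  n13⇒n14  → match P0@[17:17]
[18] read 'e'  n14⇒n15  → match P0@[18:18]
[19] read 'a'  n15⇒n16  → match P4@[15:19]
[20] read 'b'  n16⇒n5 (fail-walked)
[21] read 'a'  n5⇒n4 (fail-walked)
[22] read 'b'  n4⇒n5
[23] read 'd'  n5⇒n6  → match P2@[21:23]
[24] read 'a'  n6⇒n3 (fail-walked)  → match P1@[23:24]
[25] read 'b'  n3⇒n5 (fail-walked)
[26] read 'd'  n5⇒n6  → match P2@[24:26]
[27] read 'e'  n6⇒n1 (fail-walked)  → match P0@[27:27]
[28] read 'c'  n1⇒n17 (fail-walked)
[29] read 'b'  n17⇒n18  → match P5@[28:29]
[30] read 'b'  n18⇒n12 (fail-walked)
[31] read 'e'  n12⇒n13  → match P0@[31:31]
[32] read 'e'  n13⇒n14  → match P0@[32:32]
[33] read 'e'  n14⇒n15  → match P0@[33:33]
[34] read 'a'  n15⇒n16  → match P4@[30:34]
[35] read 'a'  n16⇒n4 (fail-walked)
[36] read 'e'  n4⇒n1 (fail-walked)  → match P0@[36:36]
[37] read 'b'  n1⇒n12 (fail-walked)
[38] read 'e'  n12⇒n13  → match P0@[38:38]
[39] read 'e'  n13⇒n14  → match P0@[39:39]
[40] read 'e'  n14⇒n15  → match P0@[40:40]
[41] read 'a'  n15⇒n16  → match P4@[37:41]
[42] read 'd'  n16⇒n2 (fail-walked)
[43] read 'e'  n2⇒n1 (fail-walked)  → match P0@[43:43]
[44] read 'c'  n1⇒n17 (fail-walked)
[45] read 'b'  n17⇒n18  → match P5@[44:45]
[46] read 'c'  n18⇒n17 (fail-walked)
[47] read 'b'  n17⇒n18  → match P5@[46:47]
[48] read 'a'  n18⇒n4 (fail-walked)
[49] read 'e'  n4⇒n1 (fail-walked)  → match P0@[49:49]
[50] read 'e'  n1⇒n1 (fail-walked)  → match P0@[50:50]
[51] read 'b'  n1⇒n12 (fail-walked)
[52] read 'd'  n12⇒n2 (fail-walked)
[53] read 'b'  n2⇒n7
[54] read 'c'  n7⇒n8
[55] read 'a'  n8⇒n9
[56] read 'c'  n9⇒n10
[57] read 'b'  n10⇒n11  → match P3@[52:57],P5@[56:57]
[58] read 'a'  n11⇒n4 (fail-walked)
[59] read 'a'  n4⇒n4 (fail-walked)
[60] read 'c'  n4⇒n17 (fail-walked)
[61] read 'e'  n17⇒n1 (fail-walked)  → match P0@[61:61]
[62] read 'a'  n1⇒n4 (fail-walked)
[63] read 'b'  n4⇒n5
[64] read 'd'  n5⇒n6  → match P2@[62:64]

Result: [[5,3],[5,5],[8,5],[12,5],[14,0],[16,0],[17,0],[18,0],[19,4],[23,2],[24,1],[26,2],[27,0],[29,5],[31,0],[32,0],[33,0],[34,4],[36,0],[38,0],[39,0],[40,0],[41,4],[43,0],[45,5],[47,5],[49,0],[50,0],[57,3],[57,5],[61,0],[64,2]]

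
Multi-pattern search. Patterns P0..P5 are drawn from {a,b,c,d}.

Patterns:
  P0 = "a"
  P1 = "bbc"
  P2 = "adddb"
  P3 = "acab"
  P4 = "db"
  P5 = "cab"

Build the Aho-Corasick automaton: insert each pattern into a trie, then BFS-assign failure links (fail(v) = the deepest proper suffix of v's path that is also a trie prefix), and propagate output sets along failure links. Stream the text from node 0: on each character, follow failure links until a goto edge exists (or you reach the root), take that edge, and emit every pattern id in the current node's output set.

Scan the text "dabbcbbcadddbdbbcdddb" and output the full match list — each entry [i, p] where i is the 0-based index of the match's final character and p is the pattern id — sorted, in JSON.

Build automaton:
Trie (insert patterns):
  n0 'ε': a→1 b→2 c→14 d→12
  n1 'a': c→9 d→5  [P0 ends]
  n2 'b': b→3
  n3 'bb': c→4
  n4 'bbc': ·  [P1 ends]
  n5 'ad': d→6
  n6 'add': d→7
  n7 'addd': b→8
  n8 'adddb': ·  [P2 ends]
  n9 'ac': a→10
  n10 'aca': b→11
  n11 'acab': ·  [P3 ends]
  n12 'd': b→13
  n13 'db': ·  [P4 ends]
  n14 'c': a→15
  n15 'ca': b→16
  n16 'cab': ·  [P5 ends]

BFS fail/out derivation:
  fail(1) 'a': from fail(0)=0 chase 'a': 0 ⇒ 0;  out={0}∪out(0)={0}
  fail(2) 'b': from fail(0)=0 chase 'b': 0 ⇒ 0;  out=∅∪out(0)=∅
  fail(12) 'd': from fail(0)=0 chase 'd': 0 ⇒ 0;  out=∅∪out(0)=∅
  fail(14) 'c': from fail(0)=0 chase 'c': 0 ⇒ 0;  out=∅∪out(0)=∅
  fail(3) 'bb': from fail(2)=0 chase 'b': 0 ⇒ 2;  out=∅∪out(2)=∅
  fail(5) 'ad': from fail(1)=0 chase 'd': 0 ⇒ 12;  out=∅∪out(12)=∅
  fail(9) 'ac': from fail(1)=0 chase 'c': 0 ⇒ 14;  out=∅∪out(14)=∅
  fail(13) 'db': from fail(12)=0 chase 'b': 0 ⇒ 2;  out={4}∪out(2)={4}
  fail(15) 'ca': from fail(14)=0 chase 'a': 0 ⇒ 1;  out=∅∪out(1)={0}
  fail(4) 'bbc': from fail(3)=2 chase 'c': 2→0 ⇒ 14;  out={1}∪out(14)={1}
  fail(6) 'add': from fail(5)=12 chase 'd': 12→0 ⇒ 12;  out=∅∪out(12)=∅
  fail(10) 'aca': from fail(9)=14 chase 'a': 14 ⇒ 15;  out=∅∪out(15)={0}
  fail(16) 'cab': from fail(15)=1 chase 'b': 1→0 ⇒ 2;  out={5}∪out(2)={5}
  fail(7) 'addd': from fail(6)=12 chase 'd': 12→0 ⇒ 12;  out=∅∪out(12)=∅
  fail(11) 'acab': from fail(10)=15 chase 'b': 15 ⇒ 16;  out={3}∪out(16)={3,5}
  fail(8) 'adddb': from fail(7)=12 chase 'b': 12 ⇒ 13;  out={2}∪out(13)={2,4}

Text stream:
i=0 'd': node 0→12
i=1 'a': node 12→1 (via fail)  emit P0@[1:1]
i=2 'b': node 1→2 (via fail)
i=3 'b': node 2→3
i=4 'c': node 3→4  emit P1@[2:4]
i=5 'b': node 4→2 (via fail)
i=6 'b': node 2→3
i=7 'c': node 3→4  emit P1@[5:7]
i=8 'a': node 4→15 (via fail)  emit P0@[8:8]
i=9 'd': node 15→5 (via fail)
i=10 'd': node 5→6
i=11 'd': node 6→7
i=12 'b': node 7→8  emit P2@[8:12],P4@[11:12]
i=13 'd': node 8→12 (via fail)
i=14 'b': node 12→13  emit P4@[13:14]
i=15 'b': node 13→3 (via fail)
i=16 'c': node 3→4  emit P1@[14:16]
i=17 'd': node 4→12 (via fail)
i=18 'd': node 12→12 (via fail)
i=19 'd': node 12→12 (via fail)
i=20 'b': node 12→13  emit P4@[19:20]

All matches (sorted): [[1,0],[4,1],[7,1],[8,0],[12,2],[12,4],[14,4],[16,1],[20,4]]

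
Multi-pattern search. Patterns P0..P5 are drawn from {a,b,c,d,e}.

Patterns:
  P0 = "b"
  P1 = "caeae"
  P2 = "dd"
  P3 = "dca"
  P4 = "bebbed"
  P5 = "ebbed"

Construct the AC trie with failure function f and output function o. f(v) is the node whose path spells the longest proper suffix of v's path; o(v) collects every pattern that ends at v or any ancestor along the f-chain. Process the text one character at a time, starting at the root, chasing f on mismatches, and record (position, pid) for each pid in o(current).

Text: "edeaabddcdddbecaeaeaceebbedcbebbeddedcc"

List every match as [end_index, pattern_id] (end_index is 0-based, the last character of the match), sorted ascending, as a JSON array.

Build:
Trie nodes:
  n0 'ε': b→1 c→2 d→7 e→16
  n1 'b': e→11  [P0 ends]
  n2 'c': a→3
  n3 'ca': e→4
  n4 'cae': a→5
  n5 'caea': e→6
  n6 'caeae': ·  [P1 ends]
  n7 'd': c→9 d→8
  n8 'dd': ·  [P2 ends]
  n9 'dc': a→10
  n10 'dca': ·  [P3 ends]
  n11 'be': b→12
  n12 'beb': b→13
  n13 'bebb': e→14
  n14 'bebbe': d→15
  n15 'bebbed': ·  [P4 ends]
  n16 'e': b→17
  n17 'eb': b→18
  n18 'ebb': e→19
  n19 'ebbe': d→20
  n20 'ebbed': ·  [P5 ends]

Failure links (BFS by depth):
  n1('b'): parent n0 fail=0; on 'b' 0 → fail=0;  out {0}∪∅={0}
  n2('c'): parent n0 fail=0; on 'c' 0 → fail=0;  out ∅∪∅=∅
  n7('d'): parent n0 fail=0; on 'd' 0 → fail=0;  out ∅∪∅=∅
  n16('e'): parent n0 fail=0; on 'e' 0 → fail=0;  out ∅∪∅=∅
  n3('ca'): parent n2 fail=0; on 'a' 0 → fail=0;  out ∅∪∅=∅
  n8('dd'): parent n7 fail=0; on 'd' 0 → fail=7;  out {2}∪∅={2}
  n9('dc'): parent n7 fail=0; on 'c' 0 → fail=2;  out ∅∪∅=∅
  n11('be'): parent n1 fail=0; on 'e' 0 → fail=16;  out ∅∪∅=∅
  n17('eb'): parent n16 fail=0; on 'b' 0 → fail=1;  out ∅∪{0}={0}
  n4('cae'): parent n3 fail=0; on 'e' 0 → fail=16;  out ∅∪∅=∅
  n10('dca'): parent n9 fail=2; on 'a' 2 → fail=3;  out {3}∪∅={3}
  n12('beb'): parent n11 fail=16; on 'b' 16 → fail=17;  out ∅∪{0}={0}
  n18('ebb'): parent n17 fail=1; on 'b' 1→0 → fail=1;  out ∅∪{0}={0}
  n5('caea'): parent n4 fail=16; on 'a' 16→0 → fail=0;  out ∅∪∅=∅
  n13('bebb'): parent n12 fail=17; on 'b' 17 → fail=18;  out ∅∪{0}={0}
  n19('ebbe'): parent n18 fail=1; on 'e' 1 → fail=11;  out ∅∪∅=∅
  n6('caeae'): parent n5 fail=0; on 'e' 0 → fail=16;  out {1}∪∅={1}
  n14('bebbe'): parent n13 fail=18; on 'e' 18 → fail=19;  out ∅∪∅=∅
  n20('ebbed'): parent n19 fail=11; on 'd' 11→16→0 → fail=7;  out {5}∪∅={5}
  n15('bebbed'): parent n14 fail=19; on 'd' 19 → fail=20;  out {4}∪{5}={4,5}

Text stream:
i=0 'e': node 0→16
i=1 'd': node 16→7 (fail-walked)
i=2 'e': node 7→16 (fail-walked)
i=3 'a': node 16→0 (fail-walked)
i=4 'a': node 0→0
i=5 'b': node 0→1  emit P0@[5:5]
i=6 'd': node 1→7 (fail-walked)
i=7 'd': node 7→8  emit P2@[6:7]
i=8 'c': node 8→9 (fail-walked)
i=9 'd': node 9→7 (fail-walked)
i=10 'd': node 7→8  emit P2@[9:10]
i=11 'd': node 8→8 (fail-walked)  emit P2@[10:11]
i=12 'b': node 8→1 (fail-walked)  emit P0@[12:12]
i=13 'e': node 1→11
i=14 'c': node 11→2 (fail-walked)
i=15 'a': node 2→3
i=16 'e': node 3→4
i=17 'a': node 4→5
i=18 'e': node 5→6  emit P1@[14:18]
i=19 'a': node 6→0 (fail-walked)
i=20 'c': node 0→2
i=21 'e': node 2→16 (fail-walked)
i=22 'e': node 16→16 (fail-walked)
i=23 'b': node 16→17  emit P0@[23:23]
i=24 'b': node 17→18  emit P0@[24:24]
i=25 'e': node 18→19
i=26 'd': node 19→20  emit P5@[22:26]
i=27 'c': node 20→9 (fail-walked)
i=28 'b': node 9→1 (fail-walked)  emit P0@[28:28]
i=29 'e': node 1→11
i=30 'b': node 11→12  emit P0@[30:30]
i=31 'b': node 12→13  emit P0@[31:31]
i=32 'e': node 13→14
i=33 'd': node 14→15  emit P4@[28:33],P5@[29:33]
i=34 'd': node 15→8 (fail-walked)  emit P2@[33:34]
i=35 'e': node 8→16 (fail-walked)
i=36 'd': node 16→7 (fail-walked)
i=37 'c': node 7→9
i=38 'c': node 9→2 (fail-walked)

All matches (sorted): [[5,0],[7,2],[10,2],[11,2],[12,0],[18,1],[23,0],[24,0],[26,5],[28,0],[30,0],[31,0],[33,4],[33,5],[34,2]]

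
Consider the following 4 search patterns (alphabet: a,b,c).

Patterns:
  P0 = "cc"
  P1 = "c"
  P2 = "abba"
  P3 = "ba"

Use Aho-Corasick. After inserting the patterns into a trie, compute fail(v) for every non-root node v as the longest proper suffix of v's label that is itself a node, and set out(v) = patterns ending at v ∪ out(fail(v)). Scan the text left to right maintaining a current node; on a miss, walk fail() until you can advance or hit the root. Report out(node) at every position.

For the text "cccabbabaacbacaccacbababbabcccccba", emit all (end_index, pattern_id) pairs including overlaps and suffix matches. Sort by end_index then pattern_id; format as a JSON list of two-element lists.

Build automaton:
Trie (insert patterns):
  n0 'ε': a→3 b→7 c→1
  n1 'c': c→2  [P1 ends]
  n2 'cc': ·  [P0 ends]
  n3 'a': b→4
  n4 'ab': b→5
  n5 'abb': a→6
  n6 'abba': ·  [P2 ends]
  n7 'b': a→8
  n8 'ba': ·  [P3 ends]

BFS fail/out derivation:
  fail(1) 'c': from fail(0)=0 chase 'c': 0 ⇒ 0;  out={1}∪out(0)={1}
  fail(3) 'a': from fail(0)=0 chase 'a': 0 ⇒ 0;  out=∅∪out(0)=∅
  fail(7) 'b': from fail(0)=0 chase 'b': 0 ⇒ 0;  out=∅∪out(0)=∅
  fail(2) 'cc': from fail(1)=0 chase 'c': 0 ⇒ 1;  out={0}∪out(1)={0,1}
  fail(4) 'ab': from fail(3)=0 chase 'b': 0 ⇒ 7;  out=∅∪out(7)=∅
  fail(8) 'ba': from fail(7)=0 chase 'a': 0 ⇒ 3;  out={3}∪out(3)={3}
  fail(5) 'abb': from fail(4)=7 chase 'b': 7→0 ⇒ 7;  out=∅∪out(7)=∅
  fail(6) 'abba': from fail(5)=7 chase 'a': 7 ⇒ 8;  out={2}∪out(8)={2,3}

Run:
[0] read 'c'  n0⇒n1  ** P1@[0:0]
[1] read 'c'  n1⇒n2  ** P0@[0:1],P1@[1:1]
[2] read 'c'  n2⇒n2 (fail-walked)  ** P0@[1:2],P1@[2:2]
[3] read 'a'  n2⇒n3 (fail-walked)
[4] read 'b'  n3⇒n4
[5] read 'b'  n4⇒n5
[6] read 'a'  n5⇒n6  ** P2@[3:6],P3@[5:6]
[7] read 'b'  n6⇒n4 (fail-walked)
[8] read 'a'  n4⇒n8 (fail-walked)  ** P3@[7:8]
[9] read 'a'  n8⇒n3 (fail-walked)
[10] read 'c'  n3⇒n1 (fail-walked)  ** P1@[10:10]
[11] read 'b'  n1⇒n7 (fail-walked)
[12] read 'a'  n7⇒n8  ** P3@[11:12]
[13] read 'c'  n8⇒n1 (fail-walked)  ** P1@[13:13]
[14] read 'a'  n1⇒n3 (fail-walked)
[15] read 'c'  n3⇒n1 (fail-walked)  ** P1@[15:15]
[16] read 'c'  n1⇒n2  ** P0@[15:16],P1@[16:16]
[17] read 'a'  n2⇒n3 (fail-walked)
[18] read 'c'  n3⇒n1 (fail-walked)  ** P1@[18:18]
[19] read 'b'  n1⇒n7 (fail-walked)
[20] read 'a'  n7⇒n8  ** P3@[19:20]
[21] read 'b'  n8⇒n4 (fail-walked)
[22] read 'a'  n4⇒n8 (fail-walked)  ** P3@[21:22]
[23] read 'b'  n8⇒n4 (fail-walked)
[24] read 'b'  n4⇒n5
[25] read 'a'  n5⇒n6  ** P2@[22:25],P3@[24:25]
[26] read 'b'  n6⇒n4 (fail-walked)
[27] read 'c'  n4⇒n1 (fail-walked)  ** P1@[27:27]
[28] read 'c'  n1⇒n2  ** P0@[27:28],P1@[28:28]
[29] read 'c'  n2⇒n2 (fail-walked)  ** P0@[28:29],P1@[29:29]
[30] read 'c'  n2⇒n2 (fail-walked)  ** P0@[29:30],P1@[30:30]
[31] read 'c'  n2⇒n2 (fail-walked)  ** P0@[30:31],P1@[31:31]
[32] read 'b'  n2⇒n7 (fail-walked)
[33] read 'a'  n7⇒n8  ** P3@[32:33]

Matches: [[0,1],[1,0],[1,1],[2,0],[2,1],[6,2],[6,3],[8,3],[10,1],[12,3],[13,1],[15,1],[16,0],[16,1],[18,1],[20,3],[22,3],[25,2],[25,3],[27,1],[28,0],[28,1],[29,0],[29,1],[30,0],[30,1],[31,0],[31,1],[33,3]]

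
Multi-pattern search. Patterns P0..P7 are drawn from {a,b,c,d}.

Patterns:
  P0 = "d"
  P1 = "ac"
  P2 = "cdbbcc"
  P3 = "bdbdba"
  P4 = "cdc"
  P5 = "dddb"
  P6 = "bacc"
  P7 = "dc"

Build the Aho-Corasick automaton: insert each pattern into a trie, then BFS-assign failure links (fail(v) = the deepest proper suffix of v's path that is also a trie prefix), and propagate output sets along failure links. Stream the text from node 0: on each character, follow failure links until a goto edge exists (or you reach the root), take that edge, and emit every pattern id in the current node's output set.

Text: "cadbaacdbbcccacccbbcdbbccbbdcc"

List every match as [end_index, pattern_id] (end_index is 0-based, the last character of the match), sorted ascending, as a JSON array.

Construct AC machine:
Trie nodes:
  0='ε' goto a→2 b→10 c→4 d→1
  1='d' goto c→23 d→17  ←P0
  2='a' goto c→3
  3='ac' goto ·  ←P1
  4='c' goto d→5
  5='cd' goto b→6 c→16
  6='cdb' goto b→7
  7='cdbb' goto c→8
  8='cdbbc' goto c→9
  9='cdbbcc' goto ·  ←P2
  10='b' goto a→20 d→11
  11='bd' goto b→12
  12='bdb' goto d→13
  13='bdbd' goto b→14
  14='bdbdb' goto a→15
  15='bdbdba' goto ·  ←P3
  16='cdc' goto ·  ←P4
  17='dd' goto d→18
  18='ddd' goto b→19
  19='dddb' goto ·  ←P5
  20='ba' goto c→21
  21='bac' goto c→22
  22='bacc' goto ·  ←P6
  23='dc' goto ·  ←P7

Failure links (BFS by depth):
  fail(1) 'd': from fail(0)=0 chase 'd': 0 ⇒ 0;  out={0}∪out(0)={0}
  fail(2) 'a': from fail(0)=0 chase 'a': 0 ⇒ 0;  out=∅∪out(0)=∅
  fail(4) 'c': from fail(0)=0 chase 'c': 0 ⇒ 0;  out=∅∪out(0)=∅
  fail(10) 'b': from fail(0)=0 chase 'b': 0 ⇒ 0;  out=∅∪out(0)=∅
  fail(3) 'ac': from fail(2)=0 chase 'c': 0 ⇒ 4;  out={1}∪out(4)={1}
  fail(5) 'cd': from fail(4)=0 chase 'd': 0 ⇒ 1;  out=∅∪out(1)={0}
  fail(11) 'bd': from fail(10)=0 chase 'd': 0 ⇒ 1;  out=∅∪out(1)={0}
  fail(17) 'dd': from fail(1)=0 chase 'd': 0 ⇒ 1;  out=∅∪out(1)={0}
  fail(20) 'ba': from fail(10)=0 chase 'a': 0 ⇒ 2;  out=∅∪out(2)=∅
  fail(23) 'dc': from fail(1)=0 chase 'c': 0 ⇒ 4;  out={7}∪out(4)={7}
  fail(6) 'cdb': from fail(5)=1 chase 'b': 1→0 ⇒ 10;  out=∅∪out(10)=∅
  fail(12) 'bdb': from fail(11)=1 chase 'b': 1→0 ⇒ 10;  out=∅∪out(10)=∅
  fail(16) 'cdc': from fail(5)=1 chase 'c': 1 ⇒ 23;  out={4}∪out(23)={4,7}
  fail(18) 'ddd': from fail(17)=1 chase 'd': 1 ⇒ 17;  out=∅∪out(17)={0}
  fail(21) 'bac': from fail(20)=2 chase 'c': 2 ⇒ 3;  out=∅∪out(3)={1}
  fail(7) 'cdbb': from fail(6)=10 chase 'b': 10→0 ⇒ 10;  out=∅∪out(10)=∅
  fail(13) 'bdbd': from fail(12)=10 chase 'd': 10 ⇒ 11;  out=∅∪out(11)={0}
  fail(19) 'dddb': from fail(18)=17 chase 'b': 17→1→0 ⇒ 10;  out={5}∪out(10)={5}
  fail(22) 'bacc': from fail(21)=3 chase 'c': 3→4→0 ⇒ 4;  out={6}∪out(4)={6}
  fail(8) 'cdbbc': from fail(7)=10 chase 'c': 10→0 ⇒ 4;  out=∅∪out(4)=∅
  fail(14) 'bdbdb': from fail(13)=11 chase 'b': 11 ⇒ 12;  out=∅∪out(12)=∅
  fail(9) 'cdbbcc': from fail(8)=4 chase 'c': 4→0 ⇒ 4;  out={2}∪out(4)={2}
  fail(15) 'bdbdba': from fail(14)=12 chase 'a': 12→10 ⇒ 20;  out={3}∪out(20)={3}

Text stream:
i=0 'c': node 0→4
i=1 'a': node 4→2 ·f
i=2 'd': node 2→1 ·f  → match P0@[2:2]
i=3 'b': node 1→10 ·f
i=4 'a': node 10→20
i=5 'a': node 20→2 ·f
i=6 'c': node 2→3  → match P1@[5:6]
i=7 'd': node 3→5 ·f  → match P0@[7:7]
i=8 'b': node 5→6
i=9 'b': node 6→7
i=10 'c': node 7→8
i=11 'c': node 8→9  → match P2@[6:11]
i=12 'c': node 9→4 ·f
i=13 'a': node 4→2 ·f
i=14 'c': node 2→3  → match P1@[13:14]
i=15 'c': node 3→4 ·f
i=16 'c': node 4→4 ·f
i=17 'b': node 4→10 ·f
i=18 'b': node 10→10 ·f
i=19 'c': node 10→4 ·f
i=20 'd': node 4→5  → match P0@[20:20]
i=21 'b': node 5→6
i=22 'b': node 6→7
i=23 'c': node 7→8
i=24 'c': node 8→9  → match P2@[19:24]
i=25 'b': node 9→10 ·f
i=26 'b': node 10→10 ·f
i=27 'd': node 10→11  → match P0@[27:27]
i=28 'c': node 11→23 ·f  → match P7@[27:28]
i=29 'c': node 23→4 ·f

Result: [[2,0],[6,1],[7,0],[11,2],[14,1],[20,0],[24,2],[27,0],[28,7]]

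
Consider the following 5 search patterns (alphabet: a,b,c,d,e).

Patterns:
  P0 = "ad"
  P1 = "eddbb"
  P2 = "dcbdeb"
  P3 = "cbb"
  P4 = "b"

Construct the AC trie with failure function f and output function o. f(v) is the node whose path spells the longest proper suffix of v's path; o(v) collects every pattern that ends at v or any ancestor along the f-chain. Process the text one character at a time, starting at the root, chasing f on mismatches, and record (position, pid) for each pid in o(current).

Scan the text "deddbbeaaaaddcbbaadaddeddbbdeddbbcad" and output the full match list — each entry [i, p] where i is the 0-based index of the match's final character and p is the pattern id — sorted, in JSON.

Build:
Trie nodes:
  n0 'ε': a→1 b→17 c→14 d→8 e→3
  n1 'a': d→2
  n2 'ad': ·  ←P0
  n3 'e': d→4
  n4 'ed': d→5
  n5 'edd': b→6
  n6 'eddb': b→7
  n7 'eddbb': ·  ←P1
  n8 'd': c→9
  n9 'dc': b→10
  n10 'dcb': d→11
  n11 'dcbd': e→12
  n12 'dcbde': b→13
  n13 'dcbdeb': ·  ←P2
  n14 'c': b→15
  n15 'cb': b→16
  n16 'cbb': ·  ←P3
  n17 'b': ·  ←P4

Failure links (BFS by depth):
  fail(1) 'a': from fail(0)=0 chase 'a': 0 ⇒ 0;  out=∅∪out(0)=∅
  fail(3) 'e': from fail(0)=0 chase 'e': 0 ⇒ 0;  out=∅∪out(0)=∅
  fail(8) 'd': from fail(0)=0 chase 'd': 0 ⇒ 0;  out=∅∪out(0)=∅
  fail(14) 'c': from fail(0)=0 chase 'c': 0 ⇒ 0;  out=∅∪out(0)=∅
  fail(17) 'b': from fail(0)=0 chase 'b': 0 ⇒ 0;  out={4}∪out(0)={4}
  fail(2) 'ad': from fail(1)=0 chase 'd': 0 ⇒ 8;  out={0}∪out(8)={0}
  fail(4) 'ed': from fail(3)=0 chase 'd': 0 ⇒ 8;  out=∅∪out(8)=∅
  fail(9) 'dc': from fail(8)=0 chase 'c': 0 ⇒ 14;  out=∅∪out(14)=∅
  fail(15) 'cb': from fail(14)=0 chase 'b': 0 ⇒ 17;  out=∅∪out(17)={4}
  fail(5) 'edd': from fail(4)=8 chase 'd': 8→0 ⇒ 8;  out=∅∪out(8)=∅
  fail(10) 'dcb': from fail(9)=14 chase 'b': 14 ⇒ 15;  out=∅∪out(15)={4}
  fail(16) 'cbb': from fail(15)=17 chase 'b': 17→0 ⇒ 17;  out={3}∪out(17)={3,4}
  fail(6) 'eddb': from fail(5)=8 chase 'b': 8→0 ⇒ 17;  out=∅∪out(17)={4}
  fail(11) 'dcbd': from fail(10)=15 chase 'd': 15→17→0 ⇒ 8;  out=∅∪out(8)=∅
  fail(7) 'eddbb': from fail(6)=17 chase 'b': 17→0 ⇒ 17;  out={1}∪out(17)={1,4}
  fail(12) 'dcbde': from fail(11)=8 chase 'e': 8→0 ⇒ 3;  out=∅∪out(3)=∅
  fail(13) 'dcbdeb': from fail(12)=3 chase 'b': 3→0 ⇒ 17;  out={2}∪out(17)={2,4}

Text stream:
i=0 'd': node 0→8
i=1 'e': node 8→3 ·f
i=2 'd': node 3→4
i=3 'd': node 4→5
i=4 'b': node 5→6  emit P4@[4:4]
i=5 'b': node 6→7  emit P1@[1:5],P4@[5:5]
i=6 'e': node 7→3 ·f
i=7 'a': node 3→1 ·f
i=8 'a': node 1→1 ·f
i=9 'a': node 1→1 ·f
i=10 'a': node 1→1 ·f
i=11 'd': node 1→2  emit P0@[10:11]
i=12 'd': node 2→8 ·f
i=13 'c': node 8→9
i=14 'b': node 9→10  emit P4@[14:14]
i=15 'b': node 10→16 ·f  emit P3@[13:15],P4@[15:15]
i=16 'a': node 16→1 ·f
i=17 'a': node 1→1 ·f
i=18 'd': node 1→2  emit P0@[17:18]
i=19 'a': node 2→1 ·f
i=20 'd': node 1→2  emit P0@[19:20]
i=21 'd': node 2→8 ·f
i=22 'e': node 8→3 ·f
i=23 'd': node 3→4
i=24 'd': node 4→5
i=25 'b': node 5→6  emit P4@[25:25]
i=26 'b': node 6→7  emit P1@[22:26],P4@[26:26]
i=27 'd': node 7→8 ·f
i=28 'e': node 8→3 ·f
i=29 'd': node 3→4
i=30 'd': node 4→5
i=31 'b': node 5→6  emit P4@[31:31]
i=32 'b': node 6→7  emit P1@[28:32],P4@[32:32]
i=33 'c': node 7→14 ·f
i=34 'a': node 14→1 ·f
i=35 'd': node 1→2  emit P0@[34:35]

Matches: [[4,4],[5,1],[5,4],[11,0],[14,4],[15,3],[15,4],[18,0],[20,0],[25,4],[26,1],[26,4],[31,4],[32,1],[32,4],[35,0]]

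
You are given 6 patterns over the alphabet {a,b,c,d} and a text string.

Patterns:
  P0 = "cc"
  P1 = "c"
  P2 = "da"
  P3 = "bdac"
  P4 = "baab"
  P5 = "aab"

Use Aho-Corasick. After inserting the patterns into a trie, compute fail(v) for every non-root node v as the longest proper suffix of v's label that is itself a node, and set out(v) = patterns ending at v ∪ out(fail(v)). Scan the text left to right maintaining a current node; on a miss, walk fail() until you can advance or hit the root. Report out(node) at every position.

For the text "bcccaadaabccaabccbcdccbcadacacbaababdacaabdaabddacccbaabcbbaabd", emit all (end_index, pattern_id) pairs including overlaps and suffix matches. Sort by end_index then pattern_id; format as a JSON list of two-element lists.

Build automaton:
Trie (insert patterns):
  n0 'ε': a→12 b→5 c→1 d→3
  n1 'c': c→2  ←P1
  n2 'cc': ·  ←P0
  n3 'd': a→4
  n4 'da': ·  ←P2
  n5 'b': a→9 d→6
  n6 'bd': a→7
  n7 'bda': c→8
  n8 'bdac': ·  ←P3
  n9 'ba': a→10
  n10 'baa': b→11
  n11 'baab': ·  ←P4
  n12 'a': a→13
  n13 'aa': b→14
  n14 'aab': ·  ←P5

BFS fail/out derivation:
  n1('c'): parent n0 fail=0; on 'c' 0 → fail=0;  out {1}∪∅={1}
  n3('d'): parent n0 fail=0; on 'd' 0 → fail=0;  out ∅∪∅=∅
  n5('b'): parent n0 fail=0; on 'b' 0 → fail=0;  out ∅∪∅=∅
  n12('a'): parent n0 fail=0; on 'a' 0 → fail=0;  out ∅∪∅=∅
  n2('cc'): parent n1 fail=0; on 'c' 0 → fail=1;  out {0}∪{1}={0,1}
  n4('da'): parent n3 fail=0; on 'a' 0 → fail=12;  out {2}∪∅={2}
  n6('bd'): parent n5 fail=0; on 'd' 0 → fail=3;  out ∅∪∅=∅
  n9('ba'): parent n5 fail=0; on 'a' 0 → fail=12;  out ∅∪∅=∅
  n13('aa'): parent n12 fail=0; on 'a' 0 → fail=12;  out ∅∪∅=∅
  n7('bda'): parent n6 fail=3; on 'a' 3 → fail=4;  out ∅∪{2}={2}
  n10('baa'): parent n9 fail=12; on 'a' 12 → fail=13;  out ∅∪∅=∅
  n14('aab'): parent n13 fail=12; on 'b' 12→0 → fail=5;  out {5}∪∅={5}
  n8('bdac'): parent n7 fail=4; on 'c' 4→12→0 → fail=1;  out {3}∪{1}={1,3}
  n11('baab'): parent n10 fail=13; on 'b' 13 → fail=14;  out {4}∪{5}={4,5}

Text stream:
pos 0 'b': at 5
pos 1 'c': at 1 ·f  ** P1@[1:1]
pos 2 'c': at 2  ** P0@[1:2],P1@[2:2]
pos 3 'c': at 2 ·f  ** P0@[2:3],P1@[3:3]
pos 4 'a': at 12 ·f
pos 5 'a': at 13
pos 6 'd': at 3 ·f
pos 7 'a': at 4  ** P2@[6:7]
pos 8 'a': at 13 ·f
pos 9 'b': at 14  ** P5@[7:9]
pos 10 'c': at 1 ·f  ** P1@[10:10]
pos 11 'c': at 2  ** P0@[10:11],P1@[11:11]
pos 12 'a': at 12 ·f
pos 13 'a': at 13
pos 14 'b': at 14  ** P5@[12:14]
pos 15 'c': at 1 ·f  ** P1@[15:15]
pos 16 'c': at 2  ** P0@[15:16],P1@[16:16]
pos 17 'b': at 5 ·f
pos 18 'c': at 1 ·f  ** P1@[18:18]
pos 19 'd': at 3 ·f
pos 20 'c': at 1 ·f  ** P1@[20:20]
pos 21 'c': at 2  ** P0@[20:21],P1@[21:21]
pos 22 'b': at 5 ·f
pos 23 'c': at 1 ·f  ** P1@[23:23]
pos 24 'a': at 12 ·f
pos 25 'd': at 3 ·f
pos 26 'a': at 4  ** P2@[25:26]
pos 27 'c': at 1 ·f  ** P1@[27:27]
pos 28 'a': at 12 ·f
pos 29 'c': at 1 ·f  ** P1@[29:29]
pos 30 'b': at 5 ·f
pos 31 'a': at 9
pos 32 'a': at 10
pos 33 'b': at 11  ** P4@[30:33],P5@[31:33]
pos 34 'a': at 9 ·f
pos 35 'b': at 5 ·f
pos 36 'd': at 6
pos 37 'a': at 7  ** P2@[36:37]
pos 38 'c': at 8  ** P1@[38:38],P3@[35:38]
pos 39 'a': at 12 ·f
pos 40 'a': at 13
pos 41 'b': at 14  ** P5@[39:41]
pos 42 'd': at 6 ·f
pos 43 'a': at 7  ** P2@[42:43]
pos 44 'a': at 13 ·f
pos 45 'b': at 14  ** P5@[43:45]
pos 46 'd': at 6 ·f
pos 47 'd': at 3 ·f
pos 48 'a': at 4  ** P2@[47:48]
pos 49 'c': at 1 ·f  ** P1@[49:49]
pos 50 'c': at 2  ** P0@[49:50],P1@[50:50]
pos 51 'c': at 2 ·f  ** P0@[50:51],P1@[51:51]
pos 52 'b': at 5 ·f
pos 53 'a': at 9
pos 54 'a': at 10
pos 55 'b': at 11  ** P4@[52:55],P5@[53:55]
pos 56 'c': at 1 ·f  ** P1@[56:56]
pos 57 'b': at 5 ·f
pos 58 'b': at 5 ·f
pos 59 'a': at 9
pos 60 'a': at 10
pos 61 'b': at 11  ** P4@[58:61],P5@[59:61]
pos 62 'd': at 6 ·f

Matches: [[1,1],[2,0],[2,1],[3,0],[3,1],[7,2],[9,5],[10,1],[11,0],[11,1],[14,5],[15,1],[16,0],[16,1],[18,1],[20,1],[21,0],[21,1],[23,1],[26,2],[27,1],[29,1],[33,4],[33,5],[37,2],[38,1],[38,3],[41,5],[43,2],[45,5],[48,2],[49,1],[50,0],[50,1],[51,0],[51,1],[55,4],[55,5],[56,1],[61,4],[61,5]]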